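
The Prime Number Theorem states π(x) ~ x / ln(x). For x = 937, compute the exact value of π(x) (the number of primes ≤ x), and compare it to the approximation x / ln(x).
π(937) = 159;  x/ln(x) ≈ 136.93;  relative error ≈ 13.88%.

Directly count primes up to 937: π(937) = 159. The PNT approximation gives 937/ln(937) ≈ 937/6.84268 ≈ 136.93. Relative error (π(x) − x/ln(x)) / π(x) ≈ 13.88%; the approximation is known to undercount slightly (Li(x) is a better estimate).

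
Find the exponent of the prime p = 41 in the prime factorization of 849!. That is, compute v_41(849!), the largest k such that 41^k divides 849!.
v_41(849!) = 20

Legendre's formula: v_p(n!) = Σ_{k ≥ 1} ⌊n / p^k⌋. For p = 41, n = 849, the terms are:
  ⌊849/41^1⌋ = ⌊849/41⌋ = 20
(the next term ⌊849/41^2⌋ = 0, terminating the sum). Summing: v_41(849!) = 20 = 20.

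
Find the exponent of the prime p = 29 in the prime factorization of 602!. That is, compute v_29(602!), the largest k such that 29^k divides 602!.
v_29(602!) = 20

Legendre's formula: v_p(n!) = Σ_{k ≥ 1} ⌊n / p^k⌋. For p = 29, n = 602, the terms are:
  ⌊602/29^1⌋ = ⌊602/29⌋ = 20
(the next term ⌊602/29^2⌋ = 0, terminating the sum). Summing: v_29(602!) = 20 = 20.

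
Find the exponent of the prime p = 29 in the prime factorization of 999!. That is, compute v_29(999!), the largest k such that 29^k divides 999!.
v_29(999!) = 35

Legendre's formula: v_p(n!) = Σ_{k ≥ 1} ⌊n / p^k⌋. For p = 29, n = 999, the terms are:
  ⌊999/29^1⌋ = ⌊999/29⌋ = 34
  ⌊999/29^2⌋ = ⌊999/841⌋ = 1
(the next term ⌊999/29^3⌋ = 0, terminating the sum). Summing: v_29(999!) = 34 + 1 = 35.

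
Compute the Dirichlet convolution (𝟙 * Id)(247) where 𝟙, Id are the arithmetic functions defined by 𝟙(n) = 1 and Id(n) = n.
(𝟙 * Id)(247) = 280

Divisors of 247: [1, 13, 19, 247]. For each d | 247:
  d = 1: 𝟙(1) · Id(247/1) = 1 · 247 = 247
  d = 13: 𝟙(13) · Id(247/13) = 1 · 19 = 19
  d = 19: 𝟙(19) · Id(247/19) = 1 · 13 = 13
  d = 247: 𝟙(247) · Id(247/247) = 1 · 1 = 1
Summing: (𝟙 * Id)(247) = 247 + 19 + 13 + 1 = 280.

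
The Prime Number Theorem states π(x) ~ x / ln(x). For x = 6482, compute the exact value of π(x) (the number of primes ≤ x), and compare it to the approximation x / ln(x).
π(6482) = 841;  x/ln(x) ≈ 738.54;  relative error ≈ 12.18%.

Directly count primes up to 6482: π(6482) = 841. The PNT approximation gives 6482/ln(6482) ≈ 6482/8.77678 ≈ 738.54. Relative error (π(x) − x/ln(x)) / π(x) ≈ 12.18%; the approximation is known to undercount slightly (Li(x) is a better estimate).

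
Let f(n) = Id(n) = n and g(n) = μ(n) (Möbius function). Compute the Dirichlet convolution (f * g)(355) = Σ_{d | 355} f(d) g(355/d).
(Id * μ)(355) = 280

Divisors of 355: [1, 5, 71, 355]. For each d | 355:
  d = 1: Id(1) · μ(355/1) = 1 · 1 = 1
  d = 5: Id(5) · μ(355/5) = 5 · -1 = -5
  d = 71: Id(71) · μ(355/71) = 71 · -1 = -71
  d = 355: Id(355) · μ(355/355) = 355 · 1 = 355
Summing: (Id * μ)(355) = 1 + -5 + -71 + 355 = 280.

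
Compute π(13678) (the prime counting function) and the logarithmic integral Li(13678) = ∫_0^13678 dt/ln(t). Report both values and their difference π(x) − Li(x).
π(13678) = 1614;  Li(13678) ≈ 1638.49;  π(x) − Li(x) ≈ -24.49.

Direct count of primes ≤ 13678 gives π(13678) = 1614. Numerical evaluation of the logarithmic integral gives Li(13678) ≈ 1638.49. The difference π(x) − Li(x) ≈ -24.49 is typically negative for small/moderate x (Li(x) overestimates), though Littlewood's theorem shows this sign changes infinitely often.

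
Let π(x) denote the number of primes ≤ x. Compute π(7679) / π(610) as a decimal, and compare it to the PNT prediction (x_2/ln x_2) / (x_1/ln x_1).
π(7679)/π(610) = 973/111 ≈ 8.7658;  PNT prediction ≈ 9.0246.

π(610) = 111 and π(7679) = 973, so π(7679)/π(610) ≈ 8.7658. The PNT-predicted ratio is (7679/ln(7679)) / (610/ln(610)) ≈ 9.0246. The two agree to within a few percent, as expected.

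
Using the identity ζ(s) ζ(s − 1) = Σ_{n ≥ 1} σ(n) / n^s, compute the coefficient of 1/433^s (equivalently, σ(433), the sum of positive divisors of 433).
σ(433) = 434

In the product (Σ m^0/m^s)(Σ k / k^s) = Σ (Σ_{d | n} d) / n^s, the coefficient of 1/n^s is σ(n) = Σ_{d | n} d. For n = 433, divisors are [1, 433]; summing: σ(433) = 434.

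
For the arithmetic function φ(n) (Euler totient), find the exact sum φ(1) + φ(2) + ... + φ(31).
Σ_{n ≤ 31} φ(n) = 308

Compute φ(n) for each 1 ≤ n ≤ 31: φ(1) = 1, φ(2) = 1, φ(3) = 2, φ(4) = 2, φ(5) = 4, φ(6) = 2, φ(7) = 6, φ(8) = 4, φ(9) = 6, φ(10) = 4, φ(11) = 10, φ(12) = 4, φ(13) = 12, φ(14) = 6, φ(15) = 8, φ(16) = 8, φ(17) = 16, φ(18) = 6, φ(19) = 18, φ(20) = 8, φ(21) = 12, φ(22) = 10, φ(23) = 22, φ(24) = 8, φ(25) = 20, φ(26) = 12, φ(27) = 18, φ(28) = 12, φ(29) = 28, φ(30) = 8, φ(31) = 30. Summing all 31 values: 308. (Average order: Σ_{n ≤ x} φ(n) ~ (3/π²) x². For x = 31, (3/π²)·31² ≈ 292.11.)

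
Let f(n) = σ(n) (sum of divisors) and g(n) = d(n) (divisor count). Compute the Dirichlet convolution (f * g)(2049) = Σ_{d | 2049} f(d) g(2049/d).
(σ * d)(2049) = 4116

Divisors of 2049: [1, 3, 683, 2049]. For each d | 2049:
  d = 1: σ(1) · d(2049/1) = 1 · 4 = 4
  d = 3: σ(3) · d(2049/3) = 4 · 2 = 8
  d = 683: σ(683) · d(2049/683) = 684 · 2 = 1368
  d = 2049: σ(2049) · d(2049/2049) = 2736 · 1 = 2736
Summing: (σ * d)(2049) = 4 + 8 + 1368 + 2736 = 4116.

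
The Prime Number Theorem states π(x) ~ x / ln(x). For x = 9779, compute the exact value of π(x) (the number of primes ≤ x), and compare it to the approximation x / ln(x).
π(9779) = 1205;  x/ln(x) ≈ 1064.32;  relative error ≈ 11.67%.

Directly count primes up to 9779: π(9779) = 1205. The PNT approximation gives 9779/ln(9779) ≈ 9779/9.18799 ≈ 1064.32. Relative error (π(x) − x/ln(x)) / π(x) ≈ 11.67%; the approximation is known to undercount slightly (Li(x) is a better estimate).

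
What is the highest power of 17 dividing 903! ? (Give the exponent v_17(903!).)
v_17(903!) = 56

Legendre's formula: v_p(n!) = Σ_{k ≥ 1} ⌊n / p^k⌋. For p = 17, n = 903, the terms are:
  ⌊903/17^1⌋ = ⌊903/17⌋ = 53
  ⌊903/17^2⌋ = ⌊903/289⌋ = 3
(the next term ⌊903/17^3⌋ = 0, terminating the sum). Summing: v_17(903!) = 53 + 3 = 56.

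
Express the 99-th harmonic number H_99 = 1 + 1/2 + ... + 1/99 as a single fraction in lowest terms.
H_99 = 360968703235711654233892612988250163157207/69720375229712477164533808935312303556800

Direct summation: H_99 = 1 + 1/2 + ... + 1/99. The least common denominator is lcm(1, ..., 99) = 69720375229712477164533808935312303556800; over this denominator the numerator is 69720375229712477164533808935312303556800 + 34860187614856238582266904467656151778400 + 23240125076570825721511269645104101185600 + 17430093807428119291133452233828075889200 + 13944075045942495432906761787062460711360 + 11620062538285412860755634822552050592800 + 9960053604244639594933401276473186222400 + 8715046903714059645566726116914037944600 + 7746708358856941907170423215034700395200 + 6972037522971247716453380893531230355680 + 6338215929973861560412164448664754868800 + 5810031269142706430377817411276025296400 + 5363105786900959781887216071947100273600 + 4980026802122319797466700638236593111200 + 4648025015314165144302253929020820237120 + 4357523451857029822783363058457018972300 + 4101198542924263362619635819724253150400 + 3873354179428470953585211607517350197600 + 3669493433142761956028095207121700187200 + 3486018761485623858226690446765615177840 + 3320017868081546531644467092157728740800 + 3169107964986930780206082224332377434400 + 3031320662161412050631904736317926241600 + 2905015634571353215188908705638012648200 + 2788815009188499086581352357412492142272 + 2681552893450479890943608035973550136800 + 2582236119618980635723474405011566798400 + 2490013401061159898733350319118296555600 + 2404150869990085419466683066734907019200 + 2324012507657082572151126964510410118560 + 2249044362248789585952703514042332372800 + 2178761725928514911391681529228509486150 + 2112738643324620520137388149554918289600 + 2050599271462131681309817909862126575200 + 1992010720848927918986680255294637244480 + 1936677089714235476792605803758675098800 + 1884334465667904788230643484738170366400 + 1834746716571380978014047603560850093600 + 1787701928966986593962405357315700091200 + 1743009380742811929113345223382807588920 + 1700496956822255540598385583788104964800 + 1660008934040773265822233546078864370400 + 1621404075109592492198460672914239617600 + 1584553982493465390103041112166188717200 + 1549341671771388381434084643006940079040 + 1515660331080706025315952368158963120800 + 1483412238930052705628378913517283054400 + 1452507817285676607594454352819006324100 + 1422864800606377084990485896639026603200 + 1394407504594249543290676178706246071136 + 1367066180974754454206545273241417716800 + 1340776446725239945471804017986775068400 + 1315478777919103342727052998779477425600 + 1291118059809490317861737202505783399200 + 1267643185994772312082432889732950973760 + 1245006700530579949366675159559148277800 + 1223164477714253985342698402373900062400 + 1202075434995042709733341533367453509600 + 1181701275079872494314132354835801755200 + 1162006253828541286075563482255205059280 + 1142956970978893068271046048119873828800 + 1124522181124394792976351757021166186400 + 1106672622693848843881489030719242913600 + 1089380862964257455695840764614254743075 + 1072621157380191956377443214389420054720 + 1056369321662310260068694074777459144800 + 1040602615368842942754235954258392590400 + 1025299635731065840654908954931063287600 + 1010440220720470683543968245439308747200 + 996005360424463959493340127647318622240 + 981977115911443340345546604722708500800 + 968338544857117738396302901879337549400 + 955073633283732563897723410072771281600 + 942167232833952394115321742369085183200 + 929605003062833028860450785804164047424 + 917373358285690489007023801780425046800 + 905459418567694508630309206952107838400 + 893850964483493296981202678657850045600 + 882536395312816166639668467535598779200 + 871504690371405964556672611691403794460 + 860745373206326878574491468337188932800 + 850248478411127770299192791894052482400 + 840004520839909363428118179943521729600 + 830004467020386632911116773039432185200 + 820239708584852672523927163944850630080 + 810702037554796246099230336457119808800 + 801383623330028473155561022244969006400 + 792276991246732695051520556083094358600 + 783375002581039069264424819497891051200 + 774670835885694190717042321503470039520 + 766157969557279968841030867421014324800 + 757830165540353012657976184079481560400 + 749681454082929861984234504680777457600 + 741706119465026352814189456758641527200 + 733898686628552391205619041424340037440 + 726253908642838303797227176409503162050 + 718766754945489455304472257065075294400 + 711432400303188542495242948319513301600 + 704246214441540173379129383184972763200 = 360968703235711654233892612988250163157207, so H_99 = 360968703235711654233892612988250163157207/69720375229712477164533808935312303556800 (already in lowest terms) ≈ 5.17738. (The PNT-adjacent estimate ln(99) + γ ≈ 5.17234 matches within O(1/n).)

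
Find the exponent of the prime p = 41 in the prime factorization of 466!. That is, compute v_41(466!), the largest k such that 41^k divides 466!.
v_41(466!) = 11

Legendre's formula: v_p(n!) = Σ_{k ≥ 1} ⌊n / p^k⌋. For p = 41, n = 466, the terms are:
  ⌊466/41^1⌋ = ⌊466/41⌋ = 11
(the next term ⌊466/41^2⌋ = 0, terminating the sum). Summing: v_41(466!) = 11 = 11.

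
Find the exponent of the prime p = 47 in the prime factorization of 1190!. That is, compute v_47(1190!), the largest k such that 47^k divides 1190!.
v_47(1190!) = 25

Legendre's formula: v_p(n!) = Σ_{k ≥ 1} ⌊n / p^k⌋. For p = 47, n = 1190, the terms are:
  ⌊1190/47^1⌋ = ⌊1190/47⌋ = 25
(the next term ⌊1190/47^2⌋ = 0, terminating the sum). Summing: v_47(1190!) = 25 = 25.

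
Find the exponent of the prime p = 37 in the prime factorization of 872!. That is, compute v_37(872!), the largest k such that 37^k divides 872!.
v_37(872!) = 23

Legendre's formula: v_p(n!) = Σ_{k ≥ 1} ⌊n / p^k⌋. For p = 37, n = 872, the terms are:
  ⌊872/37^1⌋ = ⌊872/37⌋ = 23
(the next term ⌊872/37^2⌋ = 0, terminating the sum). Summing: v_37(872!) = 23 = 23.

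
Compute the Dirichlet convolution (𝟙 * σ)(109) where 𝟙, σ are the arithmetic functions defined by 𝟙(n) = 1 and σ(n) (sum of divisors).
(𝟙 * σ)(109) = 111

Divisors of 109: [1, 109]. For each d | 109:
  d = 1: 𝟙(1) · σ(109/1) = 1 · 110 = 110
  d = 109: 𝟙(109) · σ(109/109) = 1 · 1 = 1
Summing: (𝟙 * σ)(109) = 110 + 1 = 111.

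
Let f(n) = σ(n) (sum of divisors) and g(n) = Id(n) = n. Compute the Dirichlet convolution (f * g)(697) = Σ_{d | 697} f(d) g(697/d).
(σ * Id)(697) = 2905

Divisors of 697: [1, 17, 41, 697]. For each d | 697:
  d = 1: σ(1) · Id(697/1) = 1 · 697 = 697
  d = 17: σ(17) · Id(697/17) = 18 · 41 = 738
  d = 41: σ(41) · Id(697/41) = 42 · 17 = 714
  d = 697: σ(697) · Id(697/697) = 756 · 1 = 756
Summing: (σ * Id)(697) = 697 + 738 + 714 + 756 = 2905.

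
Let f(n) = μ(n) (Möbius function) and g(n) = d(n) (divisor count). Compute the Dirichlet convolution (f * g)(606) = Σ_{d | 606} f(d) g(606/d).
(μ * d)(606) = 1

Divisors of 606: [1, 2, 3, 6, 101, 202, 303, 606]. For each d | 606:
  d = 1: μ(1) · d(606/1) = 1 · 8 = 8
  d = 2: μ(2) · d(606/2) = -1 · 4 = -4
  d = 3: μ(3) · d(606/3) = -1 · 4 = -4
  d = 6: μ(6) · d(606/6) = 1 · 2 = 2
  d = 101: μ(101) · d(606/101) = -1 · 4 = -4
  d = 202: μ(202) · d(606/202) = 1 · 2 = 2
  d = 303: μ(303) · d(606/303) = 1 · 2 = 2
  d = 606: μ(606) · d(606/606) = -1 · 1 = -1
Summing: (μ * d)(606) = 8 + -4 + -4 + 2 + -4 + 2 + 2 + -1 = 1.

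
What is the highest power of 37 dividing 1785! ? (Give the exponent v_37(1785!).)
v_37(1785!) = 49

Legendre's formula: v_p(n!) = Σ_{k ≥ 1} ⌊n / p^k⌋. For p = 37, n = 1785, the terms are:
  ⌊1785/37^1⌋ = ⌊1785/37⌋ = 48
  ⌊1785/37^2⌋ = ⌊1785/1369⌋ = 1
(the next term ⌊1785/37^3⌋ = 0, terminating the sum). Summing: v_37(1785!) = 48 + 1 = 49.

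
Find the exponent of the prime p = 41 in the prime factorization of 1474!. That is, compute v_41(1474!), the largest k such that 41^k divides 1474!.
v_41(1474!) = 35

Legendre's formula: v_p(n!) = Σ_{k ≥ 1} ⌊n / p^k⌋. For p = 41, n = 1474, the terms are:
  ⌊1474/41^1⌋ = ⌊1474/41⌋ = 35
(the next term ⌊1474/41^2⌋ = 0, terminating the sum). Summing: v_41(1474!) = 35 = 35.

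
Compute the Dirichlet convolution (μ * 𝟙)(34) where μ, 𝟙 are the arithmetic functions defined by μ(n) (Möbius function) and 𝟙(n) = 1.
(μ * 𝟙)(34) = 0

Divisors of 34: [1, 2, 17, 34]. For each d | 34:
  d = 1: μ(1) · 𝟙(34/1) = 1 · 1 = 1
  d = 2: μ(2) · 𝟙(34/2) = -1 · 1 = -1
  d = 17: μ(17) · 𝟙(34/17) = -1 · 1 = -1
  d = 34: μ(34) · 𝟙(34/34) = 1 · 1 = 1
Summing: (μ * 𝟙)(34) = 1 + -1 + -1 + 1 = 0.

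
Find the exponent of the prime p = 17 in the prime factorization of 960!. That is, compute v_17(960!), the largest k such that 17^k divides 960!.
v_17(960!) = 59

Legendre's formula: v_p(n!) = Σ_{k ≥ 1} ⌊n / p^k⌋. For p = 17, n = 960, the terms are:
  ⌊960/17^1⌋ = ⌊960/17⌋ = 56
  ⌊960/17^2⌋ = ⌊960/289⌋ = 3
(the next term ⌊960/17^3⌋ = 0, terminating the sum). Summing: v_17(960!) = 56 + 3 = 59.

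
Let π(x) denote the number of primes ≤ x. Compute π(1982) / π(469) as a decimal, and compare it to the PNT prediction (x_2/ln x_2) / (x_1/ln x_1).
π(1982)/π(469) = 299/91 ≈ 3.2857;  PNT prediction ≈ 3.4237.

π(469) = 91 and π(1982) = 299, so π(1982)/π(469) ≈ 3.2857. The PNT-predicted ratio is (1982/ln(1982)) / (469/ln(469)) ≈ 3.4237. The two agree to within a few percent, as expected.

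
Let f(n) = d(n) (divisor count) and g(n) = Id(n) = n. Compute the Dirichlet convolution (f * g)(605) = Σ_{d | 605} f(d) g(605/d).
(d * Id)(605) = 1022

Divisors of 605: [1, 5, 11, 55, 121, 605]. For each d | 605:
  d = 1: d(1) · Id(605/1) = 1 · 605 = 605
  d = 5: d(5) · Id(605/5) = 2 · 121 = 242
  d = 11: d(11) · Id(605/11) = 2 · 55 = 110
  d = 55: d(55) · Id(605/55) = 4 · 11 = 44
  d = 121: d(121) · Id(605/121) = 3 · 5 = 15
  d = 605: d(605) · Id(605/605) = 6 · 1 = 6
Summing: (d * Id)(605) = 605 + 242 + 110 + 44 + 15 + 6 = 1022.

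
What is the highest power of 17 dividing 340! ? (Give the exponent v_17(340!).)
v_17(340!) = 21

Legendre's formula: v_p(n!) = Σ_{k ≥ 1} ⌊n / p^k⌋. For p = 17, n = 340, the terms are:
  ⌊340/17^1⌋ = ⌊340/17⌋ = 20
  ⌊340/17^2⌋ = ⌊340/289⌋ = 1
(the next term ⌊340/17^3⌋ = 0, terminating the sum). Summing: v_17(340!) = 20 + 1 = 21.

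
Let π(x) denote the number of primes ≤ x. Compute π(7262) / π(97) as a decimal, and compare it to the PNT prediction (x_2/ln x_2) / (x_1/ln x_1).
π(7262)/π(97) = 928/25 ≈ 37.1200;  PNT prediction ≈ 38.5236.

π(97) = 25 and π(7262) = 928, so π(7262)/π(97) ≈ 37.1200. The PNT-predicted ratio is (7262/ln(7262)) / (97/ln(97)) ≈ 38.5236. The two agree to within a few percent, as expected.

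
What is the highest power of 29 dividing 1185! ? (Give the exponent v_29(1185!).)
v_29(1185!) = 41

Legendre's formula: v_p(n!) = Σ_{k ≥ 1} ⌊n / p^k⌋. For p = 29, n = 1185, the terms are:
  ⌊1185/29^1⌋ = ⌊1185/29⌋ = 40
  ⌊1185/29^2⌋ = ⌊1185/841⌋ = 1
(the next term ⌊1185/29^3⌋ = 0, terminating the sum). Summing: v_29(1185!) = 40 + 1 = 41.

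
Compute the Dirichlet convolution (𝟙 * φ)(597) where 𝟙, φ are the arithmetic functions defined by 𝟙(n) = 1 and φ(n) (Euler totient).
(𝟙 * φ)(597) = 597

Divisors of 597: [1, 3, 199, 597]. For each d | 597:
  d = 1: 𝟙(1) · φ(597/1) = 1 · 396 = 396
  d = 3: 𝟙(3) · φ(597/3) = 1 · 198 = 198
  d = 199: 𝟙(199) · φ(597/199) = 1 · 2 = 2
  d = 597: 𝟙(597) · φ(597/597) = 1 · 1 = 1
Summing: (𝟙 * φ)(597) = 396 + 198 + 2 + 1 = 597.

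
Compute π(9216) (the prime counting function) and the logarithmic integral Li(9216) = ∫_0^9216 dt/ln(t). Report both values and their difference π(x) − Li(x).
π(9216) = 1142;  Li(9216) ≈ 1160.64;  π(x) − Li(x) ≈ -18.64.

Direct count of primes ≤ 9216 gives π(9216) = 1142. Numerical evaluation of the logarithmic integral gives Li(9216) ≈ 1160.64. The difference π(x) − Li(x) ≈ -18.64 is typically negative for small/moderate x (Li(x) overestimates), though Littlewood's theorem shows this sign changes infinitely often.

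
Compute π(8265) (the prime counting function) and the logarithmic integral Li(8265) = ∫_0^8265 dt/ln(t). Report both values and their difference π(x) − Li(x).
π(8265) = 1036;  Li(8265) ≈ 1055.85;  π(x) − Li(x) ≈ -19.85.

Direct count of primes ≤ 8265 gives π(8265) = 1036. Numerical evaluation of the logarithmic integral gives Li(8265) ≈ 1055.85. The difference π(x) − Li(x) ≈ -19.85 is typically negative for small/moderate x (Li(x) overestimates), though Littlewood's theorem shows this sign changes infinitely often.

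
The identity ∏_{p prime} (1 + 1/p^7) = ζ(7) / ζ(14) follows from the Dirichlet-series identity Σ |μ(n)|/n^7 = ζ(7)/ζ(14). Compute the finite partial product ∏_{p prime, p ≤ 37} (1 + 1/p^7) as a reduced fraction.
∏ = 228018297549409144061012751313154880100808796638571013381923478410878979964928/226144123234654878853445211850814351110881099376313221108562837934941141853125

The primes p ≤ 37 are [2, 3, 5, 7, 11, 13, 17, 19, 23, 29, 31, 37]. For each, (1 + 1/p^7) = (p^7 + 1)/p^7. Multiplying these fractions over p ∈ [2, 3, 5, 7, 11, 13, 17, 19, 23, 29, 31, 37] gives 228018297549409144061012751313154880100808796638571013381923478410878979964928/226144123234654878853445211850814351110881099376313221108562837934941141853125. (In the limit P → ∞ this tends to ζ(7)/ζ(14).)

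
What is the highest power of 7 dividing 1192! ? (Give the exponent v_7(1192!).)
v_7(1192!) = 197

Legendre's formula: v_p(n!) = Σ_{k ≥ 1} ⌊n / p^k⌋. For p = 7, n = 1192, the terms are:
  ⌊1192/7^1⌋ = ⌊1192/7⌋ = 170
  ⌊1192/7^2⌋ = ⌊1192/49⌋ = 24
  ⌊1192/7^3⌋ = ⌊1192/343⌋ = 3
(the next term ⌊1192/7^4⌋ = 0, terminating the sum). Summing: v_7(1192!) = 170 + 24 + 3 = 197.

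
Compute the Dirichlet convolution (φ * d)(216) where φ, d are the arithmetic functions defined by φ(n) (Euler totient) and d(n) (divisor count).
(φ * d)(216) = 600

Divisors of 216: [1, 2, 3, 4, 6, 8, 9, 12, 18, 24, 27, 36, 54, 72, 108, 216]. For each d | 216:
  d = 1: φ(1) · d(216/1) = 1 · 16 = 16
  d = 2: φ(2) · d(216/2) = 1 · 12 = 12
  d = 3: φ(3) · d(216/3) = 2 · 12 = 24
  d = 4: φ(4) · d(216/4) = 2 · 8 = 16
  d = 6: φ(6) · d(216/6) = 2 · 9 = 18
  d = 8: φ(8) · d(216/8) = 4 · 4 = 16
  d = 9: φ(9) · d(216/9) = 6 · 8 = 48
  d = 12: φ(12) · d(216/12) = 4 · 6 = 24
  d = 18: φ(18) · d(216/18) = 6 · 6 = 36
  d = 24: φ(24) · d(216/24) = 8 · 3 = 24
  d = 27: φ(27) · d(216/27) = 18 · 4 = 72
  d = 36: φ(36) · d(216/36) = 12 · 4 = 48
  d = 54: φ(54) · d(216/54) = 18 · 3 = 54
  d = 72: φ(72) · d(216/72) = 24 · 2 = 48
  d = 108: φ(108) · d(216/108) = 36 · 2 = 72
  d = 216: φ(216) · d(216/216) = 72 · 1 = 72
Summing: (φ * d)(216) = 16 + 12 + 24 + 16 + 18 + 16 + 48 + 24 + 36 + 24 + 72 + 48 + 54 + 48 + 72 + 72 = 600.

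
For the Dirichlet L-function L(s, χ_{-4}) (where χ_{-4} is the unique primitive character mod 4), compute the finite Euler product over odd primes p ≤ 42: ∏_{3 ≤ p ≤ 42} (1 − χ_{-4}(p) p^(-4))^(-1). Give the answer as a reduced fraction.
∏ = 432087862418865343553833546534281744421/436917989841417958707951316628574044160

The odd primes p ≤ 42 are [3, 5, 7, 11, 13, 17, 19, 23, 29, 31, 37, 41]. For each, χ(p) = 1 if p ≡ 1 mod 4, χ(p) = −1 if p ≡ 3 mod 4. Taking (1 − χ(p)/p^4)^(-1) = p^4/(p^4 − χ(p)): (1 − (-1)/3^4)^(-1) · (1 − (1)/5^4)^(-1) · (1 − (-1)/7^4)^(-1) · (1 − (-1)/11^4)^(-1) · (1 − (1)/13^4)^(-1) · (1 − (1)/17^4)^(-1) · (1 − (-1)/19^4)^(-1) · (1 − (-1)/23^4)^(-1) · (1 − (1)/29^4)^(-1) · (1 − (-1)/31^4)^(-1) · (1 − (1)/37^4)^(-1) · (1 − (1)/41^4)^(-1) = 432087862418865343553833546534281744421/436917989841417958707951316628574044160.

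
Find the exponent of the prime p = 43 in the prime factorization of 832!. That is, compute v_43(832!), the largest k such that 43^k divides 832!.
v_43(832!) = 19

Legendre's formula: v_p(n!) = Σ_{k ≥ 1} ⌊n / p^k⌋. For p = 43, n = 832, the terms are:
  ⌊832/43^1⌋ = ⌊832/43⌋ = 19
(the next term ⌊832/43^2⌋ = 0, terminating the sum). Summing: v_43(832!) = 19 = 19.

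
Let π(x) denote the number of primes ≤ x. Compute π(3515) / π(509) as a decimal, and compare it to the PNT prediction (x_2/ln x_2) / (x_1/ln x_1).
π(3515)/π(509) = 490/97 ≈ 5.0515;  PNT prediction ≈ 5.2713.

π(509) = 97 and π(3515) = 490, so π(3515)/π(509) ≈ 5.0515. The PNT-predicted ratio is (3515/ln(3515)) / (509/ln(509)) ≈ 5.2713. The two agree to within a few percent, as expected.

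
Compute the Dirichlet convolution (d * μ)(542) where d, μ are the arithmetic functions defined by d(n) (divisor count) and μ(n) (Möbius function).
(d * μ)(542) = 1

Divisors of 542: [1, 2, 271, 542]. For each d | 542:
  d = 1: d(1) · μ(542/1) = 1 · 1 = 1
  d = 2: d(2) · μ(542/2) = 2 · -1 = -2
  d = 271: d(271) · μ(542/271) = 2 · -1 = -2
  d = 542: d(542) · μ(542/542) = 4 · 1 = 4
Summing: (d * μ)(542) = 1 + -2 + -2 + 4 = 1.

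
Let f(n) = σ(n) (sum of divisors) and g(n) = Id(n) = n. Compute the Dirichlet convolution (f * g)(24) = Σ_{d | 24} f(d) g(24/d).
(σ * Id)(24) = 343

Divisors of 24: [1, 2, 3, 4, 6, 8, 12, 24]. For each d | 24:
  d = 1: σ(1) · Id(24/1) = 1 · 24 = 24
  d = 2: σ(2) · Id(24/2) = 3 · 12 = 36
  d = 3: σ(3) · Id(24/3) = 4 · 8 = 32
  d = 4: σ(4) · Id(24/4) = 7 · 6 = 42
  d = 6: σ(6) · Id(24/6) = 12 · 4 = 48
  d = 8: σ(8) · Id(24/8) = 15 · 3 = 45
  d = 12: σ(12) · Id(24/12) = 28 · 2 = 56
  d = 24: σ(24) · Id(24/24) = 60 · 1 = 60
Summing: (σ * Id)(24) = 24 + 36 + 32 + 42 + 48 + 45 + 56 + 60 = 343.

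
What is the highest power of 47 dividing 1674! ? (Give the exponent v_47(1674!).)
v_47(1674!) = 35

Legendre's formula: v_p(n!) = Σ_{k ≥ 1} ⌊n / p^k⌋. For p = 47, n = 1674, the terms are:
  ⌊1674/47^1⌋ = ⌊1674/47⌋ = 35
(the next term ⌊1674/47^2⌋ = 0, terminating the sum). Summing: v_47(1674!) = 35 = 35.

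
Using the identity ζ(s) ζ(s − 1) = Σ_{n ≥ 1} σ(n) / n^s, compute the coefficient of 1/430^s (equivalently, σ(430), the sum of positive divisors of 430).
σ(430) = 792

In the product (Σ m^0/m^s)(Σ k / k^s) = Σ (Σ_{d | n} d) / n^s, the coefficient of 1/n^s is σ(n) = Σ_{d | n} d. For n = 430, divisors are [1, 2, 5, 10, 43, 86, 215, 430]; summing: σ(430) = 792.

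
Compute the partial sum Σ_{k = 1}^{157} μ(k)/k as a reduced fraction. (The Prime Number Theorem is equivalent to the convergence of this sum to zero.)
Σ μ(k)/k = 190885929598303660936390858874022658428948558028554264968/842265880802797496205613502094089147906132634473570891010235

Values of μ(k) for 1 ≤ k ≤ 157: μ(1) = 1, μ(2) = -1, μ(3) = -1, μ(5) = -1, μ(6) = 1, μ(7) = -1, μ(10) = 1, μ(11) = -1, μ(13) = -1, μ(14) = 1, μ(15) = 1, μ(17) = -1, μ(19) = -1, μ(21) = 1, μ(22) = 1, μ(23) = -1, μ(26) = 1, μ(29) = -1, μ(30) = -1, μ(31) = -1, μ(33) = 1, μ(34) = 1, μ(35) = 1, μ(37) = -1, μ(38) = 1, μ(39) = 1, μ(41) = -1, μ(42) = -1, μ(43) = -1, μ(46) = 1, μ(47) = -1, μ(51) = 1, μ(53) = -1, μ(55) = 1, μ(57) = 1, μ(58) = 1, μ(59) = -1, μ(61) = -1, μ(62) = 1, μ(65) = 1, μ(66) = -1, μ(67) = -1, μ(69) = 1, μ(70) = -1, μ(71) = -1, μ(73) = -1, μ(74) = 1, μ(77) = 1, μ(78) = -1, μ(79) = -1, μ(82) = 1, μ(83) = -1, μ(85) = 1, μ(86) = 1, μ(87) = 1, μ(89) = -1, μ(91) = 1, μ(93) = 1, μ(94) = 1, μ(95) = 1, μ(97) = -1, μ(101) = -1, μ(102) = -1, μ(103) = -1, μ(105) = -1, μ(106) = 1, μ(107) = -1, μ(109) = -1, μ(110) = -1, μ(111) = 1, μ(113) = -1, μ(114) = -1, μ(115) = 1, μ(118) = 1, μ(119) = 1, μ(122) = 1, μ(123) = 1, μ(127) = -1, μ(129) = 1, μ(130) = -1, μ(131) = -1, μ(133) = 1, μ(134) = 1, μ(137) = -1, μ(138) = -1, μ(139) = -1, μ(141) = 1, μ(142) = 1, μ(143) = 1, μ(145) = 1, μ(146) = 1, μ(149) = -1, μ(151) = -1, μ(154) = -1, μ(155) = 1, μ(157) = -1, with μ = 0 on non-squarefree integers. Summing μ(k)/k for k where μ(k) ≠ 0 gives 190885929598303660936390858874022658428948558028554264968/842265880802797496205613502094089147906132634473570891010235 ≈ 0.0002. (PNT ⟺ this sum → 0 as n → ∞.)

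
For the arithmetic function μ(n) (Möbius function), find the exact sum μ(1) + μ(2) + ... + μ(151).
Σ_{n ≤ 151} μ(n) = -1

Compute μ(n) for each 1 ≤ n ≤ 151: μ(1) = 1, μ(2) = -1, μ(3) = -1, μ(4) = 0, μ(5) = -1, μ(6) = 1, μ(7) = -1, μ(8) = 0, μ(9) = 0, μ(10) = 1, μ(11) = -1, μ(12) = 0, μ(13) = -1, μ(14) = 1, μ(15) = 1, μ(16) = 0, μ(17) = -1, μ(18) = 0, μ(19) = -1, μ(20) = 0, μ(21) = 1, μ(22) = 1, μ(23) = -1, μ(24) = 0, μ(25) = 0, μ(26) = 1, μ(27) = 0, μ(28) = 0, μ(29) = -1, μ(30) = -1, μ(31) = -1, μ(32) = 0, μ(33) = 1, μ(34) = 1, μ(35) = 1, μ(36) = 0, μ(37) = -1, μ(38) = 1, μ(39) = 1, μ(40) = 0, μ(41) = -1, μ(42) = -1, μ(43) = -1, μ(44) = 0, μ(45) = 0, μ(46) = 1, μ(47) = -1, μ(48) = 0, μ(49) = 0, μ(50) = 0, μ(51) = 1, μ(52) = 0, μ(53) = -1, μ(54) = 0, μ(55) = 1, μ(56) = 0, μ(57) = 1, μ(58) = 1, μ(59) = -1, μ(60) = 0, μ(61) = -1, μ(62) = 1, μ(63) = 0, μ(64) = 0, μ(65) = 1, μ(66) = -1, μ(67) = -1, μ(68) = 0, μ(69) = 1, μ(70) = -1, μ(71) = -1, μ(72) = 0, μ(73) = -1, μ(74) = 1, μ(75) = 0, μ(76) = 0, μ(77) = 1, μ(78) = -1, μ(79) = -1, μ(80) = 0, μ(81) = 0, μ(82) = 1, μ(83) = -1, μ(84) = 0, μ(85) = 1, μ(86) = 1, μ(87) = 1, μ(88) = 0, μ(89) = -1, μ(90) = 0, μ(91) = 1, μ(92) = 0, μ(93) = 1, μ(94) = 1, μ(95) = 1, μ(96) = 0, μ(97) = -1, μ(98) = 0, μ(99) = 0, μ(100) = 0, μ(101) = -1, μ(102) = -1, μ(103) = -1, μ(104) = 0, μ(105) = -1, μ(106) = 1, μ(107) = -1, μ(108) = 0, μ(109) = -1, μ(110) = -1, μ(111) = 1, μ(112) = 0, μ(113) = -1, μ(114) = -1, μ(115) = 1, μ(116) = 0, μ(117) = 0, μ(118) = 1, μ(119) = 1, μ(120) = 0, μ(121) = 0, μ(122) = 1, μ(123) = 1, μ(124) = 0, μ(125) = 0, μ(126) = 0, μ(127) = -1, μ(128) = 0, μ(129) = 1, μ(130) = -1, μ(131) = -1, μ(132) = 0, μ(133) = 1, μ(134) = 1, μ(135) = 0, μ(136) = 0, μ(137) = -1, μ(138) = -1, μ(139) = -1, μ(140) = 0, μ(141) = 1, μ(142) = 1, μ(143) = 1, μ(144) = 0, μ(145) = 1, μ(146) = 1, μ(147) = 0, μ(148) = 0, μ(149) = -1, μ(150) = 0, μ(151) = -1. Summing all 151 values: -1. (Mertens function M(x) = Σ_{n ≤ x} μ(n); on average M(x) should be small (PNT ⟺ M(x) = o(x)).)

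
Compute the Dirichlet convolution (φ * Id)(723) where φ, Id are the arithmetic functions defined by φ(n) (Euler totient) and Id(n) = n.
(φ * Id)(723) = 2405

Divisors of 723: [1, 3, 241, 723]. For each d | 723:
  d = 1: φ(1) · Id(723/1) = 1 · 723 = 723
  d = 3: φ(3) · Id(723/3) = 2 · 241 = 482
  d = 241: φ(241) · Id(723/241) = 240 · 3 = 720
  d = 723: φ(723) · Id(723/723) = 480 · 1 = 480
Summing: (φ * Id)(723) = 723 + 482 + 720 + 480 = 2405.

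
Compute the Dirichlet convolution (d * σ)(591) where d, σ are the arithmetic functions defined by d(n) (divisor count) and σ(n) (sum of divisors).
(d * σ)(591) = 1200

Divisors of 591: [1, 3, 197, 591]. For each d | 591:
  d = 1: d(1) · σ(591/1) = 1 · 792 = 792
  d = 3: d(3) · σ(591/3) = 2 · 198 = 396
  d = 197: d(197) · σ(591/197) = 2 · 4 = 8
  d = 591: d(591) · σ(591/591) = 4 · 1 = 4
Summing: (d * σ)(591) = 792 + 396 + 8 + 4 = 1200.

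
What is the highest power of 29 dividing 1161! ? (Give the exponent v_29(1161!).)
v_29(1161!) = 41

Legendre's formula: v_p(n!) = Σ_{k ≥ 1} ⌊n / p^k⌋. For p = 29, n = 1161, the terms are:
  ⌊1161/29^1⌋ = ⌊1161/29⌋ = 40
  ⌊1161/29^2⌋ = ⌊1161/841⌋ = 1
(the next term ⌊1161/29^3⌋ = 0, terminating the sum). Summing: v_29(1161!) = 40 + 1 = 41.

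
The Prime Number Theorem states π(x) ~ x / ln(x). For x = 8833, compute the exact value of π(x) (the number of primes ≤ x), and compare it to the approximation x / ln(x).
π(8833) = 1100;  x/ln(x) ≈ 972.13;  relative error ≈ 11.62%.

Directly count primes up to 8833: π(8833) = 1100. The PNT approximation gives 8833/ln(8833) ≈ 8833/9.08625 ≈ 972.13. Relative error (π(x) − x/ln(x)) / π(x) ≈ 11.62%; the approximation is known to undercount slightly (Li(x) is a better estimate).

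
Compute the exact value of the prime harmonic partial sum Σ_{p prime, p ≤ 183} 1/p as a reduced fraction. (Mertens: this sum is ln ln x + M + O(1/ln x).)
Σ 1/p = 10408867916382550633331528920459565913027063402071390584941986323453055203/5397346292805549782720214077673687806275517530364350655459511599582614290

π(183) = 42, so the primes ≤ 183 are [2, 3, 5, 7, 11, 13, 17, 19, 23, 29, 31, 37, 41, 43, 47, 53, 59, 61, 67, 71, 73, 79, 83, 89, 97, 101, 103, 107, 109, 113, 127, 131, 137, 139, 149, 151, 157, 163, 167, 173, 179, 181]. Summing 1/p over these primes: 10408867916382550633331528920459565913027063402071390584941986323453055203/5397346292805549782720214077673687806275517530364350655459511599582614290 ≈ 1.9285. Mertens estimate ln ln(183) + 0.2615 ≈ 1.9120.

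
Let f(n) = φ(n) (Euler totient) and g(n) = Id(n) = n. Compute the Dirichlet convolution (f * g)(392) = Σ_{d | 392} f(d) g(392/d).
(φ * Id)(392) = 2660

Divisors of 392: [1, 2, 4, 7, 8, 14, 28, 49, 56, 98, 196, 392]. For each d | 392:
  d = 1: φ(1) · Id(392/1) = 1 · 392 = 392
  d = 2: φ(2) · Id(392/2) = 1 · 196 = 196
  d = 4: φ(4) · Id(392/4) = 2 · 98 = 196
  d = 7: φ(7) · Id(392/7) = 6 · 56 = 336
  d = 8: φ(8) · Id(392/8) = 4 · 49 = 196
  d = 14: φ(14) · Id(392/14) = 6 · 28 = 168
  d = 28: φ(28) · Id(392/28) = 12 · 14 = 168
  d = 49: φ(49) · Id(392/49) = 42 · 8 = 336
  d = 56: φ(56) · Id(392/56) = 24 · 7 = 168
  d = 98: φ(98) · Id(392/98) = 42 · 4 = 168
  d = 196: φ(196) · Id(392/196) = 84 · 2 = 168
  d = 392: φ(392) · Id(392/392) = 168 · 1 = 168
Summing: (φ * Id)(392) = 392 + 196 + 196 + 336 + 196 + 168 + 168 + 336 + 168 + 168 + 168 + 168 = 2660.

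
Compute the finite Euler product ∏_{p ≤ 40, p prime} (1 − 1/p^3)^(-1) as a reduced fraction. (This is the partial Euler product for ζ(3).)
∏ = 10604865228312139577609245/8822952261265821355966464

The primes p ≤ 40 are [2, 3, 5, 7, 11, 13, 17, 19, 23, 29, 31, 37]. For each prime, (1 − 1/p^3)^(-1) = p^3 / (p^3 − 1). The product is (1 − 1/2^3)^(-1), (1 − 1/3^3)^(-1), (1 − 1/5^3)^(-1), (1 − 1/7^3)^(-1), (1 − 1/11^3)^(-1), (1 − 1/13^3)^(-1), (1 − 1/17^3)^(-1), (1 − 1/19^3)^(-1), (1 − 1/23^3)^(-1), (1 − 1/29^3)^(-1), (1 − 1/31^3)^(-1), (1 − 1/37^3)^(-1) = ∏ p^3 / (p^3 − 1) = 10604865228312139577609245/8822952261265821355966464.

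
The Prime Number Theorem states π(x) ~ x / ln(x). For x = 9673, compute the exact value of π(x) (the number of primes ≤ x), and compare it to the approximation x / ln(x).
π(9673) = 1193;  x/ln(x) ≈ 1054.04;  relative error ≈ 11.65%.

Directly count primes up to 9673: π(9673) = 1193. The PNT approximation gives 9673/ln(9673) ≈ 9673/9.17709 ≈ 1054.04. Relative error (π(x) − x/ln(x)) / π(x) ≈ 11.65%; the approximation is known to undercount slightly (Li(x) is a better estimate).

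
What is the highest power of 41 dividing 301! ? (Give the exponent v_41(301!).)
v_41(301!) = 7

Legendre's formula: v_p(n!) = Σ_{k ≥ 1} ⌊n / p^k⌋. For p = 41, n = 301, the terms are:
  ⌊301/41^1⌋ = ⌊301/41⌋ = 7
(the next term ⌊301/41^2⌋ = 0, terminating the sum). Summing: v_41(301!) = 7 = 7.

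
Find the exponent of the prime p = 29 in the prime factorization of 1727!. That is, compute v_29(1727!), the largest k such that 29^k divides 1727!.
v_29(1727!) = 61

Legendre's formula: v_p(n!) = Σ_{k ≥ 1} ⌊n / p^k⌋. For p = 29, n = 1727, the terms are:
  ⌊1727/29^1⌋ = ⌊1727/29⌋ = 59
  ⌊1727/29^2⌋ = ⌊1727/841⌋ = 2
(the next term ⌊1727/29^3⌋ = 0, terminating the sum). Summing: v_29(1727!) = 59 + 2 = 61.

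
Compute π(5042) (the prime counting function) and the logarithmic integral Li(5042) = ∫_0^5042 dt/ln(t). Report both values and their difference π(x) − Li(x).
π(5042) = 675;  Li(5042) ≈ 689.21;  π(x) − Li(x) ≈ -14.21.

Direct count of primes ≤ 5042 gives π(5042) = 675. Numerical evaluation of the logarithmic integral gives Li(5042) ≈ 689.21. The difference π(x) − Li(x) ≈ -14.21 is typically negative for small/moderate x (Li(x) overestimates), though Littlewood's theorem shows this sign changes infinitely often.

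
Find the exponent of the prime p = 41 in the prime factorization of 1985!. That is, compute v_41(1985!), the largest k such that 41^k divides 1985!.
v_41(1985!) = 49

Legendre's formula: v_p(n!) = Σ_{k ≥ 1} ⌊n / p^k⌋. For p = 41, n = 1985, the terms are:
  ⌊1985/41^1⌋ = ⌊1985/41⌋ = 48
  ⌊1985/41^2⌋ = ⌊1985/1681⌋ = 1
(the next term ⌊1985/41^3⌋ = 0, terminating the sum). Summing: v_41(1985!) = 48 + 1 = 49.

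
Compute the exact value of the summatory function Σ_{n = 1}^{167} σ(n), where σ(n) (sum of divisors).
Σ_{n ≤ 167} σ(n) = 22875

Compute σ(n) for each 1 ≤ n ≤ 167: σ(1) = 1, σ(2) = 3, σ(3) = 4, σ(4) = 7, σ(5) = 6, σ(6) = 12, σ(7) = 8, σ(8) = 15, σ(9) = 13, σ(10) = 18, σ(11) = 12, σ(12) = 28, σ(13) = 14, σ(14) = 24, σ(15) = 24, σ(16) = 31, σ(17) = 18, σ(18) = 39, σ(19) = 20, σ(20) = 42, σ(21) = 32, σ(22) = 36, σ(23) = 24, σ(24) = 60, σ(25) = 31, σ(26) = 42, σ(27) = 40, σ(28) = 56, σ(29) = 30, σ(30) = 72, σ(31) = 32, σ(32) = 63, σ(33) = 48, σ(34) = 54, σ(35) = 48, σ(36) = 91, σ(37) = 38, σ(38) = 60, σ(39) = 56, σ(40) = 90, σ(41) = 42, σ(42) = 96, σ(43) = 44, σ(44) = 84, σ(45) = 78, σ(46) = 72, σ(47) = 48, σ(48) = 124, σ(49) = 57, σ(50) = 93, σ(51) = 72, σ(52) = 98, σ(53) = 54, σ(54) = 120, σ(55) = 72, σ(56) = 120, σ(57) = 80, σ(58) = 90, σ(59) = 60, σ(60) = 168, σ(61) = 62, σ(62) = 96, σ(63) = 104, σ(64) = 127, σ(65) = 84, σ(66) = 144, σ(67) = 68, σ(68) = 126, σ(69) = 96, σ(70) = 144, σ(71) = 72, σ(72) = 195, σ(73) = 74, σ(74) = 114, σ(75) = 124, σ(76) = 140, σ(77) = 96, σ(78) = 168, σ(79) = 80, σ(80) = 186, σ(81) = 121, σ(82) = 126, σ(83) = 84, σ(84) = 224, σ(85) = 108, σ(86) = 132, σ(87) = 120, σ(88) = 180, σ(89) = 90, σ(90) = 234, σ(91) = 112, σ(92) = 168, σ(93) = 128, σ(94) = 144, σ(95) = 120, σ(96) = 252, σ(97) = 98, σ(98) = 171, σ(99) = 156, σ(100) = 217, σ(101) = 102, σ(102) = 216, σ(103) = 104, σ(104) = 210, σ(105) = 192, σ(106) = 162, σ(107) = 108, σ(108) = 280, σ(109) = 110, σ(110) = 216, σ(111) = 152, σ(112) = 248, σ(113) = 114, σ(114) = 240, σ(115) = 144, σ(116) = 210, σ(117) = 182, σ(118) = 180, σ(119) = 144, σ(120) = 360, σ(121) = 133, σ(122) = 186, σ(123) = 168, σ(124) = 224, σ(125) = 156, σ(126) = 312, σ(127) = 128, σ(128) = 255, σ(129) = 176, σ(130) = 252, σ(131) = 132, σ(132) = 336, σ(133) = 160, σ(134) = 204, σ(135) = 240, σ(136) = 270, σ(137) = 138, σ(138) = 288, σ(139) = 140, σ(140) = 336, σ(141) = 192, σ(142) = 216, σ(143) = 168, σ(144) = 403, σ(145) = 180, σ(146) = 222, σ(147) = 228, σ(148) = 266, σ(149) = 150, σ(150) = 372, σ(151) = 152, σ(152) = 300, σ(153) = 234, σ(154) = 288, σ(155) = 192, σ(156) = 392, σ(157) = 158, σ(158) = 240, σ(159) = 216, σ(160) = 378, σ(161) = 192, σ(162) = 363, σ(163) = 164, σ(164) = 294, σ(165) = 288, σ(166) = 252, σ(167) = 168. Summing all 167 values: 22875. (Average order: Σ_{n ≤ x} σ(n) ~ (π²/12) x². For x = 167, (π²/12)·167² ≈ 22937.78.)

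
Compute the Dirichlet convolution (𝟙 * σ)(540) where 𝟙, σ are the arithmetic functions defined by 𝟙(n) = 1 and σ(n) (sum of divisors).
(𝟙 * σ)(540) = 4466

Divisors of 540: [1, 2, 3, 4, 5, 6, 9, 10, 12, 15, 18, 20, 27, 30, 36, 45, 54, 60, 90, 108, 135, 180, 270, 540]. For each d | 540:
  d = 1: 𝟙(1) · σ(540/1) = 1 · 1680 = 1680
  d = 2: 𝟙(2) · σ(540/2) = 1 · 720 = 720
  d = 3: 𝟙(3) · σ(540/3) = 1 · 546 = 546
  d = 4: 𝟙(4) · σ(540/4) = 1 · 240 = 240
  d = 5: 𝟙(5) · σ(540/5) = 1 · 280 = 280
  d = 6: 𝟙(6) · σ(540/6) = 1 · 234 = 234
  d = 9: 𝟙(9) · σ(540/9) = 1 · 168 = 168
  d = 10: 𝟙(10) · σ(540/10) = 1 · 120 = 120
  d = 12: 𝟙(12) · σ(540/12) = 1 · 78 = 78
  d = 15: 𝟙(15) · σ(540/15) = 1 · 91 = 91
  d = 18: 𝟙(18) · σ(540/18) = 1 · 72 = 72
  d = 20: 𝟙(20) · σ(540/20) = 1 · 40 = 40
  d = 27: 𝟙(27) · σ(540/27) = 1 · 42 = 42
  d = 30: 𝟙(30) · σ(540/30) = 1 · 39 = 39
  d = 36: 𝟙(36) · σ(540/36) = 1 · 24 = 24
  d = 45: 𝟙(45) · σ(540/45) = 1 · 28 = 28
  d = 54: 𝟙(54) · σ(540/54) = 1 · 18 = 18
  d = 60: 𝟙(60) · σ(540/60) = 1 · 13 = 13
  d = 90: 𝟙(90) · σ(540/90) = 1 · 12 = 12
  d = 108: 𝟙(108) · σ(540/108) = 1 · 6 = 6
  d = 135: 𝟙(135) · σ(540/135) = 1 · 7 = 7
  d = 180: 𝟙(180) · σ(540/180) = 1 · 4 = 4
  d = 270: 𝟙(270) · σ(540/270) = 1 · 3 = 3
  d = 540: 𝟙(540) · σ(540/540) = 1 · 1 = 1
Summing: (𝟙 * σ)(540) = 1680 + 720 + 546 + 240 + 280 + 234 + 168 + 120 + 78 + 91 + 72 + 40 + 42 + 39 + 24 + 28 + 18 + 13 + 12 + 6 + 7 + 4 + 3 + 1 = 4466.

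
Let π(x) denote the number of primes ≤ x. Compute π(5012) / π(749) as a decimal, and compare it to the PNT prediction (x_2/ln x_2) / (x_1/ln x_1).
π(5012)/π(749) = 672/132 ≈ 5.0909;  PNT prediction ≈ 5.1986.

π(749) = 132 and π(5012) = 672, so π(5012)/π(749) ≈ 5.0909. The PNT-predicted ratio is (5012/ln(5012)) / (749/ln(749)) ≈ 5.1986. The two agree to within a few percent, as expected.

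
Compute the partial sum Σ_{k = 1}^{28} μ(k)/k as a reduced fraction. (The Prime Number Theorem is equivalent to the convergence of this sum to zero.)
Σ μ(k)/k = 4165258/111546435

Values of μ(k) for 1 ≤ k ≤ 28: μ(1) = 1, μ(2) = -1, μ(3) = -1, μ(5) = -1, μ(6) = 1, μ(7) = -1, μ(10) = 1, μ(11) = -1, μ(13) = -1, μ(14) = 1, μ(15) = 1, μ(17) = -1, μ(19) = -1, μ(21) = 1, μ(22) = 1, μ(23) = -1, μ(26) = 1, with μ = 0 on non-squarefree integers. Summing μ(k)/k for k where μ(k) ≠ 0 gives 4165258/111546435 ≈ 0.0373. (PNT ⟺ this sum → 0 as n → ∞.)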